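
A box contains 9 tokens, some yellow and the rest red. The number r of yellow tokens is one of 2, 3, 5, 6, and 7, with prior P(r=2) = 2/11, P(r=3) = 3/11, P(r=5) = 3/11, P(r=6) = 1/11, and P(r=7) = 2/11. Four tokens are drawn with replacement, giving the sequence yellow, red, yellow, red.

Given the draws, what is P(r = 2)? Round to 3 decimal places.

0.120

For each hypothesis, P(data | H) works out to: P(data | r = 2) = (2/9)(7/9)(2/9)(7/9) = 0.029873; P(data | r = 3) = (3/9)(6/9)(3/9)(6/9) = 0.049383; P(data | r = 5) = (5/9)(4/9)(5/9)(4/9) = 0.060966; P(data | r = 6) = (6/9)(3/9)(6/9)(3/9) = 0.049383; P(data | r = 7) = (7/9)(2/9)(7/9)(2/9) = 0.029873.
Multiplying each by its prior: 2/11 · 0.029873 = 0.0054315, 3/11 · 0.049383 = 0.013468, 3/11 · 0.060966 = 0.016627, 1/11 · 0.049383 = 0.0044893, 2/11 · 0.029873 = 0.0054315; with total 0.045448.
By Bayes' rule, P(r = 2 | data) = (0.0054315) / (0.045448) = 0.11951.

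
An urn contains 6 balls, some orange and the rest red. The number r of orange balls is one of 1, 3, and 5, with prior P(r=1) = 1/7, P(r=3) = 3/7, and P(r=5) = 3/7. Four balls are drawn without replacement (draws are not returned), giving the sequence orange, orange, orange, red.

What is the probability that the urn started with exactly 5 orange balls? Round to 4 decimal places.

Compute the likelihood of the observed sequence for each case: P(data | r = 1) = (1/6)(0/5) = 0; P(data | r = 3) = (3/6)(2/5)(1/4)(3/3) = 1/20; P(data | r = 5) = (5/6)(4/5)(3/4)(1/3) = 1/6.
Multiplying each by its prior: 1/7 · 0 = 0, 3/7 · 1/20 = 3/140, 3/7 · 1/6 = 1/14; these sum to 13/140.
Hence P(r = 5 | data) = (1/14) / (13/140) = 10/13.

0.7692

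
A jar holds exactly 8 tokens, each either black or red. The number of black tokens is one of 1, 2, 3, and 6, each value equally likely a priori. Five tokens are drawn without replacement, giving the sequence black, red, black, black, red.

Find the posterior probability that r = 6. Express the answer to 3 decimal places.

0.667

Under each hypothesis, the probability of the observed sequence is: P(data | r = 1) = (1/8)(7/7)(0/6) = 0; P(data | r = 2) = (2/8)(6/7)(1/6)(0/5) = 0; P(data | r = 3) = (3/8)(5/7)(2/6)(1/5)(4/4) = 1/56; P(data | r = 6) = (6/8)(2/7)(5/6)(4/5)(1/4) = 1/28.
Weighting by the prior gives 1/4 · 0 = 0, 1/4 · 0 = 0, 1/4 · 1/56 = 1/224, 1/4 · 1/28 = 1/112; summing to 3/224.
Therefore the posterior P(r = 6 | data) = (1/112) / (3/224) = 2/3.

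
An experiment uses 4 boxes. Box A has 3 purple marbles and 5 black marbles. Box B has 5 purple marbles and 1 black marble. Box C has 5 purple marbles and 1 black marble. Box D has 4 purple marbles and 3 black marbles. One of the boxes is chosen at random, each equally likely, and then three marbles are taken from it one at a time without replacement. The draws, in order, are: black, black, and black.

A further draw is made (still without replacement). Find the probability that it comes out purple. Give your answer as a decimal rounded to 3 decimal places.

Under each hypothesis, the probability of the observed sequence is: P(data | box A) = (5/8)(4/7)(3/6) = 5/28; P(data | box B) = (1/6)(0/5) = 0; P(data | box C) = (1/6)(0/5) = 0; P(data | box D) = (3/7)(2/6)(1/5) = 1/35.
Weighting by the prior gives 1/4 · 5/28 = 5/112, 1/4 · 0 = 0, 1/4 · 0 = 0, 1/4 · 1/35 = 1/140; summing to 29/560.
Normalising, the posterior is P(box A | data) = 25/29, P(box B | data) = 0, P(box C | data) = 0, P(box D | data) = 4/29.
Averaging over the posterior, P(purple next | data) = (3/5)(25/29) + (1)(4/29) = 19/29.

0.655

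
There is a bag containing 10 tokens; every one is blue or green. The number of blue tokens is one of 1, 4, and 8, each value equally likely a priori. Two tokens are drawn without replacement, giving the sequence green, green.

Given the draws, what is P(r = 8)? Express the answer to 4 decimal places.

0.0192

Under each hypothesis, the probability of the observed sequence is: P(data | r = 1) = (9/10)(8/9) = 4/5; P(data | r = 4) = (6/10)(5/9) = 1/3; P(data | r = 8) = (2/10)(1/9) = 1/45.
Weighting by the prior gives 1/3 · 4/5 = 4/15, 1/3 · 1/3 = 1/9, 1/3 · 1/45 = 1/135; with total 52/135.
So P(r = 8 | data) = (1/135) / (52/135) = 1/52.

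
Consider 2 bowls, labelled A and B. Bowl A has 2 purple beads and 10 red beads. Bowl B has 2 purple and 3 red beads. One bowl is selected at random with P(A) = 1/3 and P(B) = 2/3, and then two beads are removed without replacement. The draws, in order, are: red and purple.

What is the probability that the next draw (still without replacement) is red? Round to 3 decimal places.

0.714

The likelihood of the observed sequence under each hypothesis: P(data | bowl A) = (10/12)(2/11) = 5/33; P(data | bowl B) = (3/5)(2/4) = 3/10.
Multiplying each by its prior: 1/3 · 5/33 = 5/99, 2/3 · 3/10 = 1/5; these sum to 124/495.
Dividing through by the total gives posterior P(bowl A | data) = 25/124, P(bowl B | data) = 99/124.
The predictive probability is P(red next | data) = (9/10)(25/124) + (2/3)(99/124) = 177/248.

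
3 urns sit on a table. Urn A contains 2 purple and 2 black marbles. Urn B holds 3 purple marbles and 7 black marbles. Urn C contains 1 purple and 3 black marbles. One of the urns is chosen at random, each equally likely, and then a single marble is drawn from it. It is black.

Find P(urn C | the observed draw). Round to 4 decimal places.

Under each hypothesis, the probability of this draw is: P(data | urn A) = (2/4) = 1/2; P(data | urn B) = (7/10) = 7/10; P(data | urn C) = (3/4) = 3/4.
Weighting by the prior gives 1/3 · 1/2 = 1/6, 1/3 · 7/10 = 7/30, 1/3 · 3/4 = 1/4; with total 13/20.
Hence P(urn C | data) = (1/4) / (13/20) = 5/13.

0.3846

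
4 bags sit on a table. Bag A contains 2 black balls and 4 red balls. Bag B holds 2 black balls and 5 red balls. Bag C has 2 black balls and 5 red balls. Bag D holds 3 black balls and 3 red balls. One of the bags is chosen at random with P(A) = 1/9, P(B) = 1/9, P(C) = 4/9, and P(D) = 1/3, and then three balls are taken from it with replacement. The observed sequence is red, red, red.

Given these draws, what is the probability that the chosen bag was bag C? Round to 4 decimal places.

0.5846

Compute the likelihood of the observed sequence for each case: P(data | bag A) = (4/6)(4/6)(4/6) = 0.2963; P(data | bag B) = (5/7)(5/7)(5/7) = 0.36443; P(data | bag C) = (5/7)(5/7)(5/7) = 0.36443; P(data | bag D) = (3/6)(3/6)(3/6) = 0.125.
Weighting by the prior gives 1/9 · 0.2963 = 0.032922, 1/9 · 0.36443 = 0.040492, 4/9 · 0.36443 = 0.16197, 1/3 · 0.125 = 0.041667; summing to 0.27705.
Hence P(bag C | data) = (0.16197) / (0.27705) = 0.58462.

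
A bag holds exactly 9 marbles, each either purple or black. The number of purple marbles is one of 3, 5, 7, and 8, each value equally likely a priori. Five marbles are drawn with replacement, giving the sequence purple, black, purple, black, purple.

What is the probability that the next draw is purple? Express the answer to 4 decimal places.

0.6090

For each hypothesis, P(data | H) works out to: P(data | r = 3) = (3/9)(6/9)(3/9)(6/9)(3/9) = 0.016461; P(data | r = 5) = (5/9)(4/9)(5/9)(4/9)(5/9) = 0.03387; P(data | r = 7) = (7/9)(2/9)(7/9)(2/9)(7/9) = 0.023235; P(data | r = 8) = (8/9)(1/9)(8/9)(1/9)(8/9) = 0.0086708.
Weighting by the prior gives 1/4 · 0.016461 = 0.0041152, 1/4 · 0.03387 = 0.0084675, 1/4 · 0.023235 = 0.0058087, 1/4 · 0.0086708 = 0.0021677; these sum to 0.020559.
The posterior is then P(r = 3 | data) = 0.20016, P(r = 5 | data) = 0.41186, P(r = 7 | data) = 0.28254, P(r = 8 | data) = 0.10544.
Averaging over the posterior, P(purple next | data) = (1/3)(0.20016) + (5/9)(0.41186) + (7/9)(0.28254) + (8/9)(0.10544) = 0.60901.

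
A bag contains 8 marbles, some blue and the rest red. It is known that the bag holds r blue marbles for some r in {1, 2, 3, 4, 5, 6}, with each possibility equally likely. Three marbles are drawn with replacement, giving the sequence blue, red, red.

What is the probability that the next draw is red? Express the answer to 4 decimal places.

The likelihood of the observed sequence under each hypothesis: P(data | r = 1) = (1/8)(7/8)(7/8) = 0.095703; P(data | r = 2) = (2/8)(6/8)(6/8) = 0.14062; P(data | r = 3) = (3/8)(5/8)(5/8) = 0.14648; P(data | r = 4) = (4/8)(4/8)(4/8) = 0.125; P(data | r = 5) = (5/8)(3/8)(3/8) = 0.087891; P(data | r = 6) = (6/8)(2/8)(2/8) = 0.046875.
Weighting by the prior gives 1/6 · 0.095703 = 0.015951, 1/6 · 0.14062 = 0.023438, 1/6 · 0.14648 = 0.024414, 1/6 · 0.125 = 0.020833, 1/6 · 0.087891 = 0.014648, 1/6 · 0.046875 = 0.0078125; summing to 0.1071.
Normalising, the posterior is P(r = 1 | data) = 0.14894, P(r = 2 | data) = 0.21884, P(r = 3 | data) = 0.22796, P(r = 4 | data) = 0.19453, P(r = 5 | data) = 0.13678, P(r = 6 | data) = 0.072948.
Averaging over the posterior, P(red next | data) = (7/8)(0.14894) + (3/4)(0.21884) + (5/8)(0.22796) + (1/2)(0.19453) + (3/8)(0.13678) + (1/4)(0.072948) = 0.60372.

0.6037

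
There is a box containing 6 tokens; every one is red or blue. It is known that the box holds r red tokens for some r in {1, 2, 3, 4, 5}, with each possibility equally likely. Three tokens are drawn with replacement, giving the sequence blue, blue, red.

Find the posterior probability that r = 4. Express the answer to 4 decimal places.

Compute the likelihood of the observed sequence for each case: P(data | r = 1) = (5/6)(5/6)(1/6) = 25/216; P(data | r = 2) = (4/6)(4/6)(2/6) = 4/27; P(data | r = 3) = (3/6)(3/6)(3/6) = 1/8; P(data | r = 4) = (2/6)(2/6)(4/6) = 2/27; P(data | r = 5) = (1/6)(1/6)(5/6) = 5/216.
Multiplying each by its prior: 1/5 · 25/216 = 5/216, 1/5 · 4/27 = 4/135, 1/5 · 1/8 = 1/40, 1/5 · 2/27 = 2/135, 1/5 · 5/216 = 1/216; summing to 7/72.
Hence P(r = 4 | data) = (2/135) / (7/72) = 16/105.

0.1524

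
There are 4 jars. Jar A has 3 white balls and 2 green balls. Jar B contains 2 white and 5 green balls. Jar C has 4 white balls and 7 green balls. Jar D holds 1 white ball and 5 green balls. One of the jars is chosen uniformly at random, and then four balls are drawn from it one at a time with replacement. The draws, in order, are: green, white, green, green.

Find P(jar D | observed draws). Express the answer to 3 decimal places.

0.290

For each hypothesis, P(data | H) works out to: P(data | jar A) = (2/5)(3/5)(2/5)(2/5) = 0.0384; P(data | jar B) = (5/7)(2/7)(5/7)(5/7) = 0.10412; P(data | jar C) = (7/11)(4/11)(7/11)(7/11) = 0.093709; P(data | jar D) = (5/6)(1/6)(5/6)(5/6) = 0.096451.
The prior-weighted likelihoods are 1/4 · 0.0384 = 0.0096, 1/4 · 0.10412 = 0.026031, 1/4 · 0.093709 = 0.023427, 1/4 · 0.096451 = 0.024113; these sum to 0.083171.
So P(jar D | data) = (0.024113) / (0.083171) = 0.28992.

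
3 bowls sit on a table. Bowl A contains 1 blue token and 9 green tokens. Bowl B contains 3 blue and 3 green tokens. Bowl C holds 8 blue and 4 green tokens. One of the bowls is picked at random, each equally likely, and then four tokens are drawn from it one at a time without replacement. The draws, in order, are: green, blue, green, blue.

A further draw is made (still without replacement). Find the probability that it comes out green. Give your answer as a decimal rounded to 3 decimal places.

0.410

For each hypothesis, P(data | H) works out to: P(data | bowl A) = (9/10)(1/9)(8/8)(0/7) = 0; P(data | bowl B) = (3/6)(3/5)(2/4)(2/3) = 0.1; P(data | bowl C) = (4/12)(8/11)(3/10)(7/9) = 0.056566.
Multiplying each by its prior: 1/3 · 0 = 0, 1/3 · 0.1 = 0.033333, 1/3 · 0.056566 = 0.018855; with total 0.052189.
Dividing through by the total gives posterior P(bowl A | data) = 0, P(bowl B | data) = 0.63871, P(bowl C | data) = 0.36129.
So P(green next | data) = Σ P(green next | H) P(H | data) = (1/2)(0.63871) + (1/4)(0.36129) = 0.40968.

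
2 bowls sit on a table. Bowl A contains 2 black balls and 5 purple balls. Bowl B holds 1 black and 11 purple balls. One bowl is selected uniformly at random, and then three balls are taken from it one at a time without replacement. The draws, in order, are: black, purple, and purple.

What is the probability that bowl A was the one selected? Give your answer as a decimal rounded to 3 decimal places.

0.696

For each hypothesis, P(data | H) works out to: P(data | bowl A) = (2/7)(5/6)(4/5) = 4/21; P(data | bowl B) = (1/12)(11/11)(10/10) = 1/12.
The prior-weighted likelihoods are 1/2 · 4/21 = 2/21, 1/2 · 1/12 = 1/24; with total 23/168.
By Bayes' rule, P(bowl A | data) = (2/21) / (23/168) = 16/23.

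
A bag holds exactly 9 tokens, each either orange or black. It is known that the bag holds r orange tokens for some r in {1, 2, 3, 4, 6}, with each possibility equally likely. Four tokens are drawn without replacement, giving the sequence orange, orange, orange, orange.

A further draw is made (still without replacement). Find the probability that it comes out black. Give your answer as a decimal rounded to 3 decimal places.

Compute the likelihood of the observed sequence for each case: P(data | r = 1) = (1/9)(0/8) = 0; P(data | r = 2) = (2/9)(1/8)(0/7) = 0; P(data | r = 3) = (3/9)(2/8)(1/7)(0/6) = 0; P(data | r = 4) = (4/9)(3/8)(2/7)(1/6) = 1/126; P(data | r = 6) = (6/9)(5/8)(4/7)(3/6) = 5/42.
Multiplying each by its prior: 1/5 · 0 = 0, 1/5 · 0 = 0, 1/5 · 0 = 0, 1/5 · 1/126 = 1/630, 1/5 · 5/42 = 1/42; summing to 8/315.
The posterior is then P(r = 1 | data) = 0, P(r = 2 | data) = 0, P(r = 3 | data) = 0, P(r = 4 | data) = 1/16, P(r = 6 | data) = 15/16.
So P(black next | data) = Σ P(black next | H) P(H | data) = (1)(1/16) + (3/5)(15/16) = 5/8.

0.625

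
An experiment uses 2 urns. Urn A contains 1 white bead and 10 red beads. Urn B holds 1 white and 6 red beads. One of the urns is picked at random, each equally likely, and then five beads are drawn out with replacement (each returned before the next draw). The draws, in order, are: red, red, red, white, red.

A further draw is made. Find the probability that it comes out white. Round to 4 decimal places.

0.1197

Under each hypothesis, the probability of the observed sequence is: P(data | urn A) = (10/11)(10/11)(10/11)(1/11)(10/11) = 0.062092; P(data | urn B) = (6/7)(6/7)(6/7)(1/7)(6/7) = 0.077111.
The prior-weighted likelihoods are 1/2 · 0.062092 = 0.031046, 1/2 · 0.077111 = 0.038555; with total 0.069601.
Normalising, the posterior is P(urn A | data) = 0.44606, P(urn B | data) = 0.55394.
Averaging over the posterior, P(white next | data) = (1/11)(0.44606) + (1/7)(0.55394) = 0.11969.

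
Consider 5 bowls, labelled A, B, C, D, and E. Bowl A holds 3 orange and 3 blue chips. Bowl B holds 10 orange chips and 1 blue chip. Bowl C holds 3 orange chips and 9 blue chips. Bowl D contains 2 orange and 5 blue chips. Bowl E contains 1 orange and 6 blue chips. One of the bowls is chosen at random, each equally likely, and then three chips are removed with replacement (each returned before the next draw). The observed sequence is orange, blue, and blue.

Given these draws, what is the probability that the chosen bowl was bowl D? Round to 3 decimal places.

For each hypothesis, P(data | H) works out to: P(data | bowl A) = (3/6)(3/6)(3/6) = 0.125; P(data | bowl B) = (10/11)(1/11)(1/11) = 0.0075131; P(data | bowl C) = (3/12)(9/12)(9/12) = 0.14062; P(data | bowl D) = (2/7)(5/7)(5/7) = 0.14577; P(data | bowl E) = (1/7)(6/7)(6/7) = 0.10496.
Multiplying each by its prior: 1/5 · 0.125 = 0.025, 1/5 · 0.0075131 = 0.0015026, 1/5 · 0.14062 = 0.028125, 1/5 · 0.14577 = 0.029155, 1/5 · 0.10496 = 0.020991; summing to 0.10477.
Therefore the posterior P(bowl D | data) = (0.029155) / (0.10477) = 0.27826.

0.278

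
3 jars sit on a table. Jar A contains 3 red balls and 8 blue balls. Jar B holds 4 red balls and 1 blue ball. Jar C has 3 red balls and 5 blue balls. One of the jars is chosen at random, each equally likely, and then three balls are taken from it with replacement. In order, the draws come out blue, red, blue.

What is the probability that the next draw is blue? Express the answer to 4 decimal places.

Compute the likelihood of the observed sequence for each case: P(data | jar A) = (8/11)(3/11)(8/11) = 0.14425; P(data | jar B) = (1/5)(4/5)(1/5) = 0.032; P(data | jar C) = (5/8)(3/8)(5/8) = 0.14648.
The prior-weighted likelihoods are 1/3 · 0.14425 = 0.048084, 1/3 · 0.032 = 0.010667, 1/3 · 0.14648 = 0.048828; these sum to 0.10758.
Dividing through by the total gives posterior P(jar A | data) = 0.44697, P(jar B | data) = 0.099152, P(jar C | data) = 0.45388.
So P(blue next | data) = Σ P(blue next | H) P(H | data) = (8/11)(0.44697) + (1/5)(0.099152) + (5/8)(0.45388) = 0.62857.

0.6286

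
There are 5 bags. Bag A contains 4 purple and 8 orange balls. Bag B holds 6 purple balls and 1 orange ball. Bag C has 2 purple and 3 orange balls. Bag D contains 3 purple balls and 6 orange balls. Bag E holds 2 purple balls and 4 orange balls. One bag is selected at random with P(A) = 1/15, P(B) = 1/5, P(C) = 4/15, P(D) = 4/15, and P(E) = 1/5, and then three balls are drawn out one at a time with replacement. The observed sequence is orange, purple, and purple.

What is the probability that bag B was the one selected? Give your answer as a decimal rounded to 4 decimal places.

Compute the likelihood of the observed sequence for each case: P(data | bag A) = (8/12)(4/12)(4/12) = 0.074074; P(data | bag B) = (1/7)(6/7)(6/7) = 0.10496; P(data | bag C) = (3/5)(2/5)(2/5) = 0.096; P(data | bag D) = (6/9)(3/9)(3/9) = 0.074074; P(data | bag E) = (4/6)(2/6)(2/6) = 0.074074.
Weighting by the prior gives 1/15 · 0.074074 = 0.0049383, 1/5 · 0.10496 = 0.020991, 4/15 · 0.096 = 0.0256, 4/15 · 0.074074 = 0.019753, 1/5 · 0.074074 = 0.014815; summing to 0.086097.
Hence P(bag B | data) = (0.020991) / (0.086097) = 0.24381.

0.2438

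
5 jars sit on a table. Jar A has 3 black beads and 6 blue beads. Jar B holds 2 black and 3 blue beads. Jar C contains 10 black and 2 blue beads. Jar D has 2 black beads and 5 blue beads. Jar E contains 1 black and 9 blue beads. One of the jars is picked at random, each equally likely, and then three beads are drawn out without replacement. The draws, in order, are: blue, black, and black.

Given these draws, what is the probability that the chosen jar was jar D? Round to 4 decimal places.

For each hypothesis, P(data | H) works out to: P(data | jar A) = (6/9)(3/8)(2/7) = 0.071429; P(data | jar B) = (3/5)(2/4)(1/3) = 0.1; P(data | jar C) = (2/12)(10/11)(9/10) = 0.13636; P(data | jar D) = (5/7)(2/6)(1/5) = 0.047619; P(data | jar E) = (9/10)(1/9)(0/8) = 0.
Weighting by the prior gives 1/5 · 0.071429 = 0.014286, 1/5 · 0.1 = 0.02, 1/5 · 0.13636 = 0.027273, 1/5 · 0.047619 = 0.0095238, 1/5 · 0 = 0; with total 0.071082.
Hence P(jar D | data) = (0.0095238) / (0.071082) = 0.13398.

0.1340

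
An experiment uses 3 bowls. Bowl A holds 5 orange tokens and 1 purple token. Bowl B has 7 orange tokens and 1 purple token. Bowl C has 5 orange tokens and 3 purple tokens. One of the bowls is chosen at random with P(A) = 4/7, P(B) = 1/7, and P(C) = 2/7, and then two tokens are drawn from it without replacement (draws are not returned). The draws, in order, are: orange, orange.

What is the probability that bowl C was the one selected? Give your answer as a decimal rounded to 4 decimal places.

For each hypothesis, P(data | H) works out to: P(data | bowl A) = (5/6)(4/5) = 2/3; P(data | bowl B) = (7/8)(6/7) = 3/4; P(data | bowl C) = (5/8)(4/7) = 5/14.
Multiplying each by its prior: 4/7 · 2/3 = 8/21, 1/7 · 3/4 = 3/28, 2/7 · 5/14 = 5/49; with total 347/588.
Therefore the posterior P(bowl C | data) = (5/49) / (347/588) = 60/347.

0.1729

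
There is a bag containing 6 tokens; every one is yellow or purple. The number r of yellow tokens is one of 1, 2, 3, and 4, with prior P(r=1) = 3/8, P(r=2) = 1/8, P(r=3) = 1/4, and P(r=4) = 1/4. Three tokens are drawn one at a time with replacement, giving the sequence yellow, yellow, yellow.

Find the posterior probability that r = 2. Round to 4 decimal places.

0.0415

Under each hypothesis, the probability of the observed sequence is: P(data | r = 1) = (1/6)(1/6)(1/6) = 0.0046296; P(data | r = 2) = (2/6)(2/6)(2/6) = 0.037037; P(data | r = 3) = (3/6)(3/6)(3/6) = 0.125; P(data | r = 4) = (4/6)(4/6)(4/6) = 0.2963.
The prior-weighted likelihoods are 3/8 · 0.0046296 = 0.0017361, 1/8 · 0.037037 = 0.0046296, 1/4 · 0.125 = 0.03125, 1/4 · 0.2963 = 0.074074; summing to 0.11169.
Hence P(r = 2 | data) = (0.0046296) / (0.11169) = 0.041451.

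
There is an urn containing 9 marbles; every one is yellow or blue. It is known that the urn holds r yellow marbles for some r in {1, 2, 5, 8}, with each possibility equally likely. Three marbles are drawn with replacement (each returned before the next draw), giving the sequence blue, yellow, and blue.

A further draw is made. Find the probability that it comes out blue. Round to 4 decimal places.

0.6782

The likelihood of the observed sequence under each hypothesis: P(data | r = 1) = (8/9)(1/9)(8/9) = 0.087791; P(data | r = 2) = (7/9)(2/9)(7/9) = 0.13443; P(data | r = 5) = (4/9)(5/9)(4/9) = 0.10974; P(data | r = 8) = (1/9)(8/9)(1/9) = 0.010974.
Multiplying each by its prior: 1/4 · 0.087791 = 0.021948, 1/4 · 0.13443 = 0.033608, 1/4 · 0.10974 = 0.027435, 1/4 · 0.010974 = 0.0027435; these sum to 0.085734.
Normalising, the posterior is P(r = 1 | data) = 0.256, P(r = 2 | data) = 0.392, P(r = 5 | data) = 0.32, P(r = 8 | data) = 0.032.
Averaging over the posterior, P(blue next | data) = (8/9)(0.256) + (7/9)(0.392) + (4/9)(0.32) + (1/9)(0.032) = 0.67822.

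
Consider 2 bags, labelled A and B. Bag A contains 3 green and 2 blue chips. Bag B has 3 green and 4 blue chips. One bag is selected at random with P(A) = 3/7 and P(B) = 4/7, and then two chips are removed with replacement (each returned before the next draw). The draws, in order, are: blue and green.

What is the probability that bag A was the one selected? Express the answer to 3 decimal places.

0.424

Compute the likelihood of the observed sequence for each case: P(data | bag A) = (2/5)(3/5) = 0.24; P(data | bag B) = (4/7)(3/7) = 0.2449.
Weighting by the prior gives 3/7 · 0.24 = 0.10286, 4/7 · 0.2449 = 0.13994; summing to 0.2428.
Hence P(bag A | data) = (0.10286) / (0.2428) = 0.42363.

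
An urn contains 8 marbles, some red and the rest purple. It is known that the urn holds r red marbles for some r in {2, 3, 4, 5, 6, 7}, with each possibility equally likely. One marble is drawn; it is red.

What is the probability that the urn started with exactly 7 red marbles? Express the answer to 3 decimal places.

The likelihood of this draw under each hypothesis: P(data | r = 2) = (2/8) = 1/4; P(data | r = 3) = (3/8) = 3/8; P(data | r = 4) = (4/8) = 1/2; P(data | r = 5) = (5/8) = 5/8; P(data | r = 6) = (6/8) = 3/4; P(data | r = 7) = (7/8) = 7/8.
Multiplying each by its prior: 1/6 · 1/4 = 1/24, 1/6 · 3/8 = 1/16, 1/6 · 1/2 = 1/12, 1/6 · 5/8 = 5/48, 1/6 · 3/4 = 1/8, 1/6 · 7/8 = 7/48; with total 9/16.
By Bayes' rule, P(r = 7 | data) = (7/48) / (9/16) = 7/27.

0.259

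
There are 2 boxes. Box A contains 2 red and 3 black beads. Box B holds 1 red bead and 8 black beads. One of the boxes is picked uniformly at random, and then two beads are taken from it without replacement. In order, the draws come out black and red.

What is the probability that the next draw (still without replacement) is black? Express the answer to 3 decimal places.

The likelihood of the observed sequence under each hypothesis: P(data | box A) = (3/5)(2/4) = 3/10; P(data | box B) = (8/9)(1/8) = 1/9.
Multiplying each by its prior: 1/2 · 3/10 = 3/20, 1/2 · 1/9 = 1/18; with total 37/180.
The posterior is then P(box A | data) = 27/37, P(box B | data) = 10/37.
The predictive probability is P(black next | data) = (2/3)(27/37) + (1)(10/37) = 28/37.

0.757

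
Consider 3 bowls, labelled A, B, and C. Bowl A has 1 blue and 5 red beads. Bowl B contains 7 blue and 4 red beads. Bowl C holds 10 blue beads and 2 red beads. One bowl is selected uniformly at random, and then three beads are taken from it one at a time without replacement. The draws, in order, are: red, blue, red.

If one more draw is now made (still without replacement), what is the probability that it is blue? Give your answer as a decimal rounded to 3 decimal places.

Under each hypothesis, the probability of the observed sequence is: P(data | bowl A) = (5/6)(1/5)(4/4) = 1/6; P(data | bowl B) = (4/11)(7/10)(3/9) = 14/165; P(data | bowl C) = (2/12)(10/11)(1/10) = 1/66.
Weighting by the prior gives 1/3 · 1/6 = 1/18, 1/3 · 14/165 = 14/495, 1/3 · 1/66 = 1/198; with total 4/45.
Dividing through by the total gives posterior P(bowl A | data) = 5/8, P(bowl B | data) = 7/22, P(bowl C | data) = 5/88.
Averaging over the posterior, P(blue next | data) = (0)(5/8) + (3/4)(7/22) + (1)(5/88) = 13/44.

0.295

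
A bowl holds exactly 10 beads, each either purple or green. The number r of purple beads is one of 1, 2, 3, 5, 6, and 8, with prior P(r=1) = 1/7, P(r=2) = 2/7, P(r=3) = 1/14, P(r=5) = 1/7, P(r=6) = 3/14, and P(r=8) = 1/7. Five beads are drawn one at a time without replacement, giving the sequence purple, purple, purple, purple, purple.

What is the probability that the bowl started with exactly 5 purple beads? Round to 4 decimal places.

Under each hypothesis, the probability of the observed sequence is: P(data | r = 1) = (1/10)(0/9) = 0; P(data | r = 2) = (2/10)(1/9)(0/8) = 0; P(data | r = 3) = (3/10)(2/9)(1/8)(0/7) = 0; P(data | r = 5) = (5/10)(4/9)(3/8)(2/7)(1/6) = 0.0039683; P(data | r = 6) = (6/10)(5/9)(4/8)(3/7)(2/6) = 0.02381; P(data | r = 8) = (8/10)(7/9)(6/8)(5/7)(4/6) = 0.22222.
Weighting by the prior gives 1/7 · 0 = 0, 2/7 · 0 = 0, 1/14 · 0 = 0, 1/7 · 0.0039683 = 0.00056689, 3/14 · 0.02381 = 0.005102, 1/7 · 0.22222 = 0.031746; with total 0.037415.
So P(r = 5 | data) = (0.00056689) / (0.037415) = 0.015152.

0.0152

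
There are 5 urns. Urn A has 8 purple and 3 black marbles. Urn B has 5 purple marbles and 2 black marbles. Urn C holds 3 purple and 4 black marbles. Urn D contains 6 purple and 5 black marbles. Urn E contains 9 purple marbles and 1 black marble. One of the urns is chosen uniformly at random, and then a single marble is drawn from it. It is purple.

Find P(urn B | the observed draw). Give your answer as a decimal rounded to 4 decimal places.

For each hypothesis, P(data | H) works out to: P(data | urn A) = (8/11) = 0.72727; P(data | urn B) = (5/7) = 0.71429; P(data | urn C) = (3/7) = 0.42857; P(data | urn D) = (6/11) = 0.54545; P(data | urn E) = (9/10) = 0.9.
Multiplying each by its prior: 1/5 · 0.72727 = 0.14545, 1/5 · 0.71429 = 0.14286, 1/5 · 0.42857 = 0.085714, 1/5 · 0.54545 = 0.10909, 1/5 · 0.9 = 0.18; with total 0.66312.
Therefore the posterior P(urn B | data) = (0.14286) / (0.66312) = 0.21543.

0.2154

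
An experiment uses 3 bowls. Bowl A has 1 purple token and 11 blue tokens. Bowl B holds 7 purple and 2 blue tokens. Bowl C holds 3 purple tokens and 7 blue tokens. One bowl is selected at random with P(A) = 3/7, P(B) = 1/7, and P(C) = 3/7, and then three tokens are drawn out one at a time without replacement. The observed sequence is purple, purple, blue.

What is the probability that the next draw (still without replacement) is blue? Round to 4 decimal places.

Under each hypothesis, the probability of the observed sequence is: P(data | bowl A) = (1/12)(0/11) = 0; P(data | bowl B) = (7/9)(6/8)(2/7) = 1/6; P(data | bowl C) = (3/10)(2/9)(7/8) = 7/120.
Multiplying each by its prior: 3/7 · 0 = 0, 1/7 · 1/6 = 1/42, 3/7 · 7/120 = 1/40; these sum to 41/840.
The posterior is then P(bowl A | data) = 0, P(bowl B | data) = 20/41, P(bowl C | data) = 21/41.
So P(blue next | data) = Σ P(blue next | H) P(H | data) = (1/6)(20/41) + (6/7)(21/41) = 64/123.

0.5203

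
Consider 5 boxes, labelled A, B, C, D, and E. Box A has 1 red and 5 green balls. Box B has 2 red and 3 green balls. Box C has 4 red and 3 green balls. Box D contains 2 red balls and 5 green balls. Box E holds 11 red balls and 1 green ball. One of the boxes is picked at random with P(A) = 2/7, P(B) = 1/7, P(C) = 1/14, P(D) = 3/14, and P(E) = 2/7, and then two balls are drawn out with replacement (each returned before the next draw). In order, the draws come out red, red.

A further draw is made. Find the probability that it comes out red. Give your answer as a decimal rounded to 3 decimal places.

0.798

Compute the likelihood of the observed sequence for each case: P(data | box A) = (1/6)(1/6) = 0.027778; P(data | box B) = (2/5)(2/5) = 0.16; P(data | box C) = (4/7)(4/7) = 0.32653; P(data | box D) = (2/7)(2/7) = 0.081633; P(data | box E) = (11/12)(11/12) = 0.84028.
Multiplying each by its prior: 2/7 · 0.027778 = 0.0079365, 1/7 · 0.16 = 0.022857, 1/14 · 0.32653 = 0.023324, 3/14 · 0.081633 = 0.017493, 2/7 · 0.84028 = 0.24008; these sum to 0.31169.
Normalising, the posterior is P(box A | data) = 0.025463, P(box B | data) = 0.073333, P(box C | data) = 0.07483, P(box D | data) = 0.056122, P(box E | data) = 0.77025.
So P(red next | data) = Σ P(red next | H) P(H | data) = (1/6)(0.025463) + (2/5)(0.073333) + (4/7)(0.07483) + (2/7)(0.056122) + (11/12)(0.77025) = 0.79844.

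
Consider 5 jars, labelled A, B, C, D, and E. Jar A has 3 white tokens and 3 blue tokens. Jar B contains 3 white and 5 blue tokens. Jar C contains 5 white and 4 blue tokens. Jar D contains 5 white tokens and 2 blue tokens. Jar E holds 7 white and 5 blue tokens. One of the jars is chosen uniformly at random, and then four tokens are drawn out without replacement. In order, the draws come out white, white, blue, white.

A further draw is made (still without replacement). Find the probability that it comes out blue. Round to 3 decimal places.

0.548

The likelihood of the observed sequence under each hypothesis: P(data | jar A) = (3/6)(2/5)(3/4)(1/3) = 0.05; P(data | jar B) = (3/8)(2/7)(5/6)(1/5) = 0.017857; P(data | jar C) = (5/9)(4/8)(4/7)(3/6) = 0.079365; P(data | jar D) = (5/7)(4/6)(2/5)(3/4) = 0.14286; P(data | jar E) = (7/12)(6/11)(5/10)(5/9) = 0.088384.
Multiplying each by its prior: 1/5 · 0.05 = 0.01, 1/5 · 0.017857 = 0.0035714, 1/5 · 0.079365 = 0.015873, 1/5 · 0.14286 = 0.028571, 1/5 · 0.088384 = 0.017677; these sum to 0.075693.
The posterior is then P(jar A | data) = 0.13211, P(jar B | data) = 0.047183, P(jar C | data) = 0.2097, P(jar D | data) = 0.37747, P(jar E | data) = 0.23353.
The predictive probability is P(blue next | data) = (1)(0.13211) + (1)(0.047183) + (3/5)(0.2097) + (1/3)(0.37747) + (1/2)(0.23353) = 0.54771.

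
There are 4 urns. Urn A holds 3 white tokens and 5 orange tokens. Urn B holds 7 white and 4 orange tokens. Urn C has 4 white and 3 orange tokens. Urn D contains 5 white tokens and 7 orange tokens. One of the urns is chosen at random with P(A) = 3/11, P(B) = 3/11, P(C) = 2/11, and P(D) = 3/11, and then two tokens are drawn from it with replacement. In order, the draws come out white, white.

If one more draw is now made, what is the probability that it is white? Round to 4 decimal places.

Compute the likelihood of the observed sequence for each case: P(data | urn A) = (3/8)(3/8) = 0.14062; P(data | urn B) = (7/11)(7/11) = 0.40496; P(data | urn C) = (4/7)(4/7) = 0.32653; P(data | urn D) = (5/12)(5/12) = 0.17361.
Weighting by the prior gives 3/11 · 0.14062 = 0.038352, 3/11 · 0.40496 = 0.11044, 2/11 · 0.32653 = 0.059369, 3/11 · 0.17361 = 0.047348; these sum to 0.25551.
Dividing through by the total gives posterior P(urn A | data) = 0.1501, P(urn B | data) = 0.43224, P(urn C | data) = 0.23235, P(urn D | data) = 0.18531.
So P(white next | data) = Σ P(white next | H) P(H | data) = (3/8)(0.1501) + (7/11)(0.43224) + (4/7)(0.23235) + (5/12)(0.18531) = 0.54133.

0.5413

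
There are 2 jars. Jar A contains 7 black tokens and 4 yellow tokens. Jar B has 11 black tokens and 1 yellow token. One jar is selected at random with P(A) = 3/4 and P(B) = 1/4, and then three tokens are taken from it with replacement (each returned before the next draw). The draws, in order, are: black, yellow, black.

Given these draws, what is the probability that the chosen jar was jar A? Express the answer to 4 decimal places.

0.8632

Under each hypothesis, the probability of the observed sequence is: P(data | jar A) = (7/11)(4/11)(7/11) = 0.14726; P(data | jar B) = (11/12)(1/12)(11/12) = 0.070023.
Weighting by the prior gives 3/4 · 0.14726 = 0.11044, 1/4 · 0.070023 = 0.017506; these sum to 0.12795.
Hence P(jar A | data) = (0.11044) / (0.12795) = 0.86318.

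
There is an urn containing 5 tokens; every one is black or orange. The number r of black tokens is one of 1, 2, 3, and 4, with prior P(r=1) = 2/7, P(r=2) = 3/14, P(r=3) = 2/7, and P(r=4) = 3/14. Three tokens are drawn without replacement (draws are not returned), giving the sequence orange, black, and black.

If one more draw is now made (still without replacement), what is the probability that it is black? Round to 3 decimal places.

Under each hypothesis, the probability of the observed sequence is: P(data | r = 1) = (4/5)(1/4)(0/3) = 0; P(data | r = 2) = (3/5)(2/4)(1/3) = 1/10; P(data | r = 3) = (2/5)(3/4)(2/3) = 1/5; P(data | r = 4) = (1/5)(4/4)(3/3) = 1/5.
Multiplying each by its prior: 2/7 · 0 = 0, 3/14 · 1/10 = 3/140, 2/7 · 1/5 = 2/35, 3/14 · 1/5 = 3/70; with total 17/140.
Normalising, the posterior is P(r = 1 | data) = 0, P(r = 2 | data) = 3/17, P(r = 3 | data) = 8/17, P(r = 4 | data) = 6/17.
The predictive probability is P(black next | data) = (0)(3/17) + (1/2)(8/17) + (1)(6/17) = 10/17.

0.588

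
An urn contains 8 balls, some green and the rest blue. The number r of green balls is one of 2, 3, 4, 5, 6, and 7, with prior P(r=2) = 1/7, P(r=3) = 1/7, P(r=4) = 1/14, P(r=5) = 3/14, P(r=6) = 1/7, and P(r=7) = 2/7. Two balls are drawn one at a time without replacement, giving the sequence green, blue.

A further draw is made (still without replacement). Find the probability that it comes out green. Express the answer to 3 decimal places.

The likelihood of the observed sequence under each hypothesis: P(data | r = 2) = (2/8)(6/7) = 3/14; P(data | r = 3) = (3/8)(5/7) = 15/56; P(data | r = 4) = (4/8)(4/7) = 2/7; P(data | r = 5) = (5/8)(3/7) = 15/56; P(data | r = 6) = (6/8)(2/7) = 3/14; P(data | r = 7) = (7/8)(1/7) = 1/8.
Multiplying each by its prior: 1/7 · 3/14 = 3/98, 1/7 · 15/56 = 15/392, 1/14 · 2/7 = 1/49, 3/14 · 15/56 = 45/784, 1/7 · 3/14 = 3/98, 2/7 · 1/8 = 1/28; summing to 167/784.
Dividing through by the total gives posterior P(r = 2 | data) = 24/167, P(r = 3 | data) = 30/167, P(r = 4 | data) = 16/167, P(r = 5 | data) = 45/167, P(r = 6 | data) = 24/167, P(r = 7 | data) = 28/167.
Averaging over the posterior, P(green next | data) = (1/6)(24/167) + (1/3)(30/167) + (1/2)(16/167) + (2/3)(45/167) + (5/6)(24/167) + (1)(28/167) = 100/167.

0.599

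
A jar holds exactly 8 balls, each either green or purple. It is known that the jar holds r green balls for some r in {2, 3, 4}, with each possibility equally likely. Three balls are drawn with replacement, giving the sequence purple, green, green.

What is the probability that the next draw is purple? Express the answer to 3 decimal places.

0.587

For each hypothesis, P(data | H) works out to: P(data | r = 2) = (6/8)(2/8)(2/8) = 0.046875; P(data | r = 3) = (5/8)(3/8)(3/8) = 0.087891; P(data | r = 4) = (4/8)(4/8)(4/8) = 0.125.
Multiplying each by its prior: 1/3 · 0.046875 = 0.015625, 1/3 · 0.087891 = 0.029297, 1/3 · 0.125 = 0.041667; these sum to 0.086589.
Dividing through by the total gives posterior P(r = 2 | data) = 0.18045, P(r = 3 | data) = 0.33835, P(r = 4 | data) = 0.4812.
Averaging over the posterior, P(purple next | data) = (3/4)(0.18045) + (5/8)(0.33835) + (1/2)(0.4812) = 0.58741.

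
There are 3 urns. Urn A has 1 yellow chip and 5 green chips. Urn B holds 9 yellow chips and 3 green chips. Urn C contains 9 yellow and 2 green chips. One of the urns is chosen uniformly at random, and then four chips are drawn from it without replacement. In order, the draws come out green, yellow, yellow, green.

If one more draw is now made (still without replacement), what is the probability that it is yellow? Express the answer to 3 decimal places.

0.917

Under each hypothesis, the probability of the observed sequence is: P(data | urn A) = (5/6)(1/5)(0/4) = 0; P(data | urn B) = (3/12)(9/11)(8/10)(2/9) = 2/55; P(data | urn C) = (2/11)(9/10)(8/9)(1/8) = 1/55.
Weighting by the prior gives 1/3 · 0 = 0, 1/3 · 2/55 = 2/165, 1/3 · 1/55 = 1/165; summing to 1/55.
Normalising, the posterior is P(urn A | data) = 0, P(urn B | data) = 2/3, P(urn C | data) = 1/3.
Averaging over the posterior, P(yellow next | data) = (7/8)(2/3) + (1)(1/3) = 11/12.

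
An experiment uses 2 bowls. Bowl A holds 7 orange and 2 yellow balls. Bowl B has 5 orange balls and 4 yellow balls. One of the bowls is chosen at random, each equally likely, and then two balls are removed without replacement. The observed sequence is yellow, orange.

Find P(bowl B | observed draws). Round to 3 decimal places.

0.588

For each hypothesis, P(data | H) works out to: P(data | bowl A) = (2/9)(7/8) = 7/36; P(data | bowl B) = (4/9)(5/8) = 5/18.
The prior-weighted likelihoods are 1/2 · 7/36 = 7/72, 1/2 · 5/18 = 5/36; summing to 17/72.
Therefore the posterior P(bowl B | data) = (5/36) / (17/72) = 10/17.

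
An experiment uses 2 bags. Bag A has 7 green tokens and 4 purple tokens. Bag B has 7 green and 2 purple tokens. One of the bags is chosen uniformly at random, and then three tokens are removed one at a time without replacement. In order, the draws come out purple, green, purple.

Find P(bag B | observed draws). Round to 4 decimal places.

The likelihood of the observed sequence under each hypothesis: P(data | bag A) = (4/11)(7/10)(3/9) = 0.084848; P(data | bag B) = (2/9)(7/8)(1/7) = 0.027778.
The prior-weighted likelihoods are 1/2 · 0.084848 = 0.042424, 1/2 · 0.027778 = 0.013889; with total 0.056313.
Therefore the posterior P(bag B | data) = (0.013889) / (0.056313) = 0.24664.

0.2466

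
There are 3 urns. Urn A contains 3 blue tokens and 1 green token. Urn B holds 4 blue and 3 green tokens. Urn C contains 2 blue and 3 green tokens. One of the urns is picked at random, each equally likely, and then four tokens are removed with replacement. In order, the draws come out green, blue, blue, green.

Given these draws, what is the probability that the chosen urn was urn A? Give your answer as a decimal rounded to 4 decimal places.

0.2302

For each hypothesis, P(data | H) works out to: P(data | urn A) = (1/4)(3/4)(3/4)(1/4) = 0.035156; P(data | urn B) = (3/7)(4/7)(4/7)(3/7) = 0.059975; P(data | urn C) = (3/5)(2/5)(2/5)(3/5) = 0.0576.
The prior-weighted likelihoods are 1/3 · 0.035156 = 0.011719, 1/3 · 0.059975 = 0.019992, 1/3 · 0.0576 = 0.0192; these sum to 0.05091.
Therefore the posterior P(urn A | data) = (0.011719) / (0.05091) = 0.23018.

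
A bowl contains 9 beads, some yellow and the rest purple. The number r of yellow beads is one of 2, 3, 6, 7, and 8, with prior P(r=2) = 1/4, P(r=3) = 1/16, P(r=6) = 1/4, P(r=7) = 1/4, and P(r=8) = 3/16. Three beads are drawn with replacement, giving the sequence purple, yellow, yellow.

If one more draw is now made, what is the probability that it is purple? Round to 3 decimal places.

For each hypothesis, P(data | H) works out to: P(data | r = 2) = (7/9)(2/9)(2/9) = 0.038409; P(data | r = 3) = (6/9)(3/9)(3/9) = 0.074074; P(data | r = 6) = (3/9)(6/9)(6/9) = 0.14815; P(data | r = 7) = (2/9)(7/9)(7/9) = 0.13443; P(data | r = 8) = (1/9)(8/9)(8/9) = 0.087791.
Weighting by the prior gives 1/4 · 0.038409 = 0.0096022, 1/16 · 0.074074 = 0.0046296, 1/4 · 0.14815 = 0.037037, 1/4 · 0.13443 = 0.033608, 3/16 · 0.087791 = 0.016461; these sum to 0.10134.
The posterior is then P(r = 2 | data) = 0.094755, P(r = 3 | data) = 0.045685, P(r = 6 | data) = 0.36548, P(r = 7 | data) = 0.33164, P(r = 8 | data) = 0.16244.
So P(purple next | data) = Σ P(purple next | H) P(H | data) = (7/9)(0.094755) + (2/3)(0.045685) + (1/3)(0.36548) + (2/9)(0.33164) + (1/9)(0.16244) = 0.31773.

0.318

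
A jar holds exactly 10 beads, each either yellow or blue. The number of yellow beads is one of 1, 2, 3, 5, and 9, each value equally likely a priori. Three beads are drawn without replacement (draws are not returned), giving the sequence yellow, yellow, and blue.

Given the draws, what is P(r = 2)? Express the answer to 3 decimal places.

Compute the likelihood of the observed sequence for each case: P(data | r = 1) = (1/10)(0/9) = 0; P(data | r = 2) = (2/10)(1/9)(8/8) = 1/45; P(data | r = 3) = (3/10)(2/9)(7/8) = 7/120; P(data | r = 5) = (5/10)(4/9)(5/8) = 5/36; P(data | r = 9) = (9/10)(8/9)(1/8) = 1/10.
The prior-weighted likelihoods are 1/5 · 0 = 0, 1/5 · 1/45 = 1/225, 1/5 · 7/120 = 7/600, 1/5 · 5/36 = 1/36, 1/5 · 1/10 = 1/50; with total 23/360.
Therefore the posterior P(r = 2 | data) = (1/225) / (23/360) = 8/115.

0.070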